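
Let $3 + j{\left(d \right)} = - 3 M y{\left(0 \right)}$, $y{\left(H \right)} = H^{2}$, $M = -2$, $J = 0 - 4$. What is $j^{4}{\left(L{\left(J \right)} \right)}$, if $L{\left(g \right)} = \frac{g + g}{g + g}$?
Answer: $81$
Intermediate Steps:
$J = -4$ ($J = 0 - 4 = -4$)
$L{\left(g \right)} = 1$ ($L{\left(g \right)} = \frac{2 g}{2 g} = 2 g \frac{1}{2 g} = 1$)
$j{\left(d \right)} = -3$ ($j{\left(d \right)} = -3 + \left(-3\right) \left(-2\right) 0^{2} = -3 + 6 \cdot 0 = -3 + 0 = -3$)
$j^{4}{\left(L{\left(J \right)} \right)} = \left(-3\right)^{4} = 81$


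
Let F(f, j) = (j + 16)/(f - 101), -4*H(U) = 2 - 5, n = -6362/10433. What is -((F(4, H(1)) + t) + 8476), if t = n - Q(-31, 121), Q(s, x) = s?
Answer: -34433202561/4048004 ≈ -8506.2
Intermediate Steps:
n = -6362/10433 (n = -6362*1/10433 = -6362/10433 ≈ -0.60980)
H(U) = 3/4 (H(U) = -(2 - 5)/4 = -1/4*(-3) = 3/4)
F(f, j) = (16 + j)/(-101 + f)
t = 317061/10433 (t = -6362/10433 - 1*(-31) = -6362/10433 + 31 = 317061/10433 ≈ 30.390)
-((F(4, H(1)) + t) + 8476) = -(((16 + 3/4)/(-101 + 4) + 317061/10433) + 8476) = -(((67/4)/(-97) + 317061/10433) + 8476) = -((-1/97*67/4 + 317061/10433) + 8476) = -((-67/388 + 317061/10433) + 8476) = -(122320657/4048004 + 8476) = -1*34433202561/4048004 = -34433202561/4048004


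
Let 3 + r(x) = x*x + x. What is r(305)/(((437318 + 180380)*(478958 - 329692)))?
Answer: 7179/7092408436 ≈ 1.0122e-6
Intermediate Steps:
r(x) = -3 + x + x² (r(x) = -3 + (x*x + x) = -3 + (x² + x) = -3 + (x + x²) = -3 + x + x²)
r(305)/(((437318 + 180380)*(478958 - 329692))) = (-3 + 305 + 305²)/(((437318 + 180380)*(478958 - 329692))) = (-3 + 305 + 93025)/((617698*149266)) = 93327/92201309668 = 93327*(1/92201309668) = 7179/7092408436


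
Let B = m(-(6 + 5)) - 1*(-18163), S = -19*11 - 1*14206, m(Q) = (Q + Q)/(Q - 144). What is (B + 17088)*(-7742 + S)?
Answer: -121064230539/155 ≈ -7.8106e+8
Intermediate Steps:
m(Q) = 2*Q/(-144 + Q) (m(Q) = (2*Q)/(-144 + Q) = 2*Q/(-144 + Q))
S = -14415 (S = -209 - 14206 = -14415)
B = 2815287/155 (B = 2*(-(6 + 5))/(-144 - (6 + 5)) - 1*(-18163) = 2*(-1*11)/(-144 - 1*11) + 18163 = 2*(-11)/(-144 - 11) + 18163 = 2*(-11)/(-155) + 18163 = 2*(-11)*(-1/155) + 18163 = 22/155 + 18163 = 2815287/155 ≈ 18163.)
(B + 17088)*(-7742 + S) = (2815287/155 + 17088)*(-7742 - 14415) = (5463927/155)*(-22157) = -121064230539/155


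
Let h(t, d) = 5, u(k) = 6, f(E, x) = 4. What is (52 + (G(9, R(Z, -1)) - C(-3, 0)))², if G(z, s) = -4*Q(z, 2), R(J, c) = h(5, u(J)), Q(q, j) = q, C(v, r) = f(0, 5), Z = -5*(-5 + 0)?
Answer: 144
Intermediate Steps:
Z = 25 (Z = -5*(-5) = 25)
C(v, r) = 4
R(J, c) = 5
G(z, s) = -4*z
(52 + (G(9, R(Z, -1)) - C(-3, 0)))² = (52 + (-4*9 - 1*4))² = (52 + (-36 - 4))² = (52 - 40)² = 12² = 144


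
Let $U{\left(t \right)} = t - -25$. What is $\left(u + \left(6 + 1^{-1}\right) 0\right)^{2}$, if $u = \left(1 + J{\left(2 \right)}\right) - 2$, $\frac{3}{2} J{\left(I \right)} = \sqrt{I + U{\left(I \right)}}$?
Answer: $\frac{125}{9} - \frac{4 \sqrt{29}}{3} \approx 6.7087$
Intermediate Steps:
$U{\left(t \right)} = 25 + t$ ($U{\left(t \right)} = t + 25 = 25 + t$)
$J{\left(I \right)} = \frac{2 \sqrt{25 + 2 I}}{3}$ ($J{\left(I \right)} = \frac{2 \sqrt{I + \left(25 + I\right)}}{3} = \frac{2 \sqrt{25 + 2 I}}{3}$)
$u = -1 + \frac{2 \sqrt{29}}{3}$ ($u = \left(1 + \frac{2 \sqrt{25 + 2 \cdot 2}}{3}\right) - 2 = \left(1 + \frac{2 \sqrt{25 + 4}}{3}\right) - 2 = \left(1 + \frac{2 \sqrt{29}}{3}\right) - 2 = -1 + \frac{2 \sqrt{29}}{3} \approx 2.5901$)
$\left(u + \left(6 + 1^{-1}\right) 0\right)^{2} = \left(\left(-1 + \frac{2 \sqrt{29}}{3}\right) + \left(6 + 1^{-1}\right) 0\right)^{2} = \left(\left(-1 + \frac{2 \sqrt{29}}{3}\right) + \left(6 + 1\right) 0\right)^{2} = \left(\left(-1 + \frac{2 \sqrt{29}}{3}\right) + 7 \cdot 0\right)^{2} = \left(\left(-1 + \frac{2 \sqrt{29}}{3}\right) + 0\right)^{2} = \left(-1 + \frac{2 \sqrt{29}}{3}\right)^{2}$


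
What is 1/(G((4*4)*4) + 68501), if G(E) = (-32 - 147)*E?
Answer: 1/57045 ≈ 1.7530e-5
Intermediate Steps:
G(E) = -179*E
1/(G((4*4)*4) + 68501) = 1/(-179*4*4*4 + 68501) = 1/(-2864*4 + 68501) = 1/(-179*64 + 68501) = 1/(-11456 + 68501) = 1/57045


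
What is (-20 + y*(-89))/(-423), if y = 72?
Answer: 6428/423 ≈ 15.196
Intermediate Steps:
(-20 + y*(-89))/(-423) = (-20 + 72*(-89))/(-423) = (-20 - 6408)*(-1/423) = -6428*(-1/423) = 6428/423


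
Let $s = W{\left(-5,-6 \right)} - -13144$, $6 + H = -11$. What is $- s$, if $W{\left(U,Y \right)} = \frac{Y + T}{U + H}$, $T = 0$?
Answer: $- \frac{144587}{11} \approx -13144.0$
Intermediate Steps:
$H = -17$ ($H = -6 - 11 = -17$)
$W{\left(U,Y \right)} = \frac{Y}{-17 + U}$ ($W{\left(U,Y \right)} = \frac{Y + 0}{U - 17} = \frac{Y}{-17 + U}$)
$s = \frac{144587}{11}$ ($s = - \frac{6}{-17 - 5} - -13144 = - \frac{6}{-22} + 13144 = \left(-6\right) \left(- \frac{1}{22}\right) + 13144 = \frac{3}{11} + 13144 = \frac{144587}{11} \approx 13144.0$)
$- s = \left(-1\right) \frac{144587}{11} = - \frac{144587}{11}$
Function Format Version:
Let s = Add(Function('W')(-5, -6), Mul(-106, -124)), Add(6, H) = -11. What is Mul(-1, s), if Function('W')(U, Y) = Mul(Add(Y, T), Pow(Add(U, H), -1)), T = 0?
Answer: Rational(-144587, 11) ≈ -13144.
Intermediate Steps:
H = -17 (H = Add(-6, -11) = -17)
Function('W')(U, Y) = Mul(Y, Pow(Add(-17, U), -1)) (Function('W')(U, Y) = Mul(Add(Y, 0), Pow(Add(U, -17), -1)) = Mul(Y, Pow(Add(-17, U), -1)))
s = Rational(144587, 11) (s = Add(Mul(-6, Pow(Add(-17, -5), -1)), Mul(-106, -124)) = Add(Mul(-6, Pow(-22, -1)), 13144) = Add(Mul(-6, Rational(-1, 22)), 13144) = Add(Rational(3, 11), 13144) = Rational(144587, 11) ≈ 13144.)
Mul(-1, s) = Mul(-1, Rational(144587, 11)) = Rational(-144587, 11)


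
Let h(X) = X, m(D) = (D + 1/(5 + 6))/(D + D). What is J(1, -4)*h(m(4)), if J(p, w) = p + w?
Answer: -135/88 ≈ -1.5341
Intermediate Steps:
m(D) = (1/11 + D)/(2*D) (m(D) = (D + 1/11)/((2*D)) = (D + 1/11)*(1/(2*D)) = (1/11 + D)*(1/(2*D)) = (1/11 + D)/(2*D))
J(1, -4)*h(m(4)) = (1 - 4)*((1/22)*(1 + 11*4)/4) = -3*(1 + 44)/(22*4) = -3*45/(22*4) = -3*45/88 = -135/88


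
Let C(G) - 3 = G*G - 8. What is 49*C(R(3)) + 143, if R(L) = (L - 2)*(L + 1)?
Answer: 682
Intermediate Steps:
R(L) = (1 + L)*(-2 + L) (R(L) = (-2 + L)*(1 + L) = (1 + L)*(-2 + L))
C(G) = -5 + G² (C(G) = 3 + (G*G - 8) = 3 + (G² - 8) = 3 + (-8 + G²) = -5 + G²)
49*C(R(3)) + 143 = 49*(-5 + (-2 + 3² - 1*3)²) + 143 = 49*(-5 + (-2 + 9 - 3)²) + 143 = 49*(-5 + 4²) + 143 = 49*(-5 + 16) + 143 = 49*11 + 143 = 539 + 143 = 682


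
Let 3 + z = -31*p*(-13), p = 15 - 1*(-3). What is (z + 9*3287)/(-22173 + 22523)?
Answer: 2631/25 ≈ 105.24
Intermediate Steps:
p = 18 (p = 15 + 3 = 18)
z = 7251 (z = -3 - 31*18*(-13) = -3 - 558*(-13) = -3 + 7254 = 7251)
(z + 9*3287)/(-22173 + 22523) = (7251 + 9*3287)/(-22173 + 22523) = (7251 + 29583)/350 = 36834*(1/350) = 2631/25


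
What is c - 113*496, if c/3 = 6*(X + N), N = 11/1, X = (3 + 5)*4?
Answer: -55274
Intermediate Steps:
X = 32 (X = 8*4 = 32)
N = 11 (N = 11*1 = 11)
c = 774 (c = 3*(6*(32 + 11)) = 3*(6*43) = 3*258 = 774)
c - 113*496 = 774 - 113*496 = 774 - 56048 = -55274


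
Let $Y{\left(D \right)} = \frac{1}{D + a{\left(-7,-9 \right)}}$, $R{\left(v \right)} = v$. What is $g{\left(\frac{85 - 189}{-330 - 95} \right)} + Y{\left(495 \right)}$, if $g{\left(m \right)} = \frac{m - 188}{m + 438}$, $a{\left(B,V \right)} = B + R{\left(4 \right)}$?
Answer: $- \frac{19536689}{45818484} \approx -0.42639$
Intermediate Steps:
$a{\left(B,V \right)} = 4 + B$ ($a{\left(B,V \right)} = B + 4 = 4 + B$)
$Y{\left(D \right)} = \frac{1}{-3 + D}$ ($Y{\left(D \right)} = \frac{1}{D + \left(4 - 7\right)} = \frac{1}{D - 3} = \frac{1}{-3 + D}$)
$g{\left(m \right)} = \frac{-188 + m}{438 + m}$
$g{\left(\frac{85 - 189}{-330 - 95} \right)} + Y{\left(495 \right)} = \frac{-188 + \frac{85 - 189}{-330 - 95}}{438 + \frac{85 - 189}{-330 - 95}} + \frac{1}{-3 + 495} = \frac{-188 - \frac{104}{-425}}{438 - \frac{104}{-425}} + \frac{1}{492} = \frac{-188 - - \frac{104}{425}}{438 - - \frac{104}{425}} + \frac{1}{492} = \frac{-188 + \frac{104}{425}}{438 + \frac{104}{425}} + \frac{1}{492} = \frac{1}{\frac{186254}{425}} \left(- \frac{79796}{425}\right) + \frac{1}{492} = \frac{425}{186254} \left(- \frac{79796}{425}\right) + \frac{1}{492} = - \frac{39898}{93127} + \frac{1}{492} = - \frac{19536689}{45818484}$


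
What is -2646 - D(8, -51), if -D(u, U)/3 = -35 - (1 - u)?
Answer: -2730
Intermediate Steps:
D(u, U) = 108 - 3*u (D(u, U) = -3*(-35 - (1 - u)) = -3*(-35 + (-1 + u)) = -3*(-36 + u) = 108 - 3*u)
-2646 - D(8, -51) = -2646 - (108 - 3*8) = -2646 - (108 - 24) = -2646 - 1*84 = -2646 - 84 = -2730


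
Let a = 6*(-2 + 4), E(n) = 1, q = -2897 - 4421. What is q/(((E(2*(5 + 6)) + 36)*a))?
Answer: -3659/222 ≈ -16.482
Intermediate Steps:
q = -7318
a = 12 (a = 6*2 = 12)
q/(((E(2*(5 + 6)) + 36)*a)) = -7318*1/(12*(1 + 36)) = -7318/(37*12) = -7318/444 = -7318*1/444 = -3659/222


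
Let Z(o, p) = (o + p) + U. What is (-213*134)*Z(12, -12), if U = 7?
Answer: -199794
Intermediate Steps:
Z(o, p) = 7 + o + p (Z(o, p) = (o + p) + 7 = 7 + o + p)
(-213*134)*Z(12, -12) = (-213*134)*(7 + 12 - 12) = -28542*7 = -199794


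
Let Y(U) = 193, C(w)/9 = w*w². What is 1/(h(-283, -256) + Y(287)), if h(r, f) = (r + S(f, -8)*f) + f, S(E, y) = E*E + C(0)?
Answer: -1/16777562 ≈ -5.9603e-8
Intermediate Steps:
C(w) = 9*w³ (C(w) = 9*(w*w²) = 9*w³)
S(E, y) = E² (S(E, y) = E*E + 9*0³ = E² + 9*0 = E² + 0 = E²)
h(r, f) = f + r + f³ (h(r, f) = (r + f²*f) + f = (r + f³) + f = f + r + f³)
1/(h(-283, -256) + Y(287)) = 1/((-256 - 283 + (-256)³) + 193) = 1/((-256 - 283 - 16777216) + 193) = 1/(-16777755 + 193) = 1/(-16777562) = -1/16777562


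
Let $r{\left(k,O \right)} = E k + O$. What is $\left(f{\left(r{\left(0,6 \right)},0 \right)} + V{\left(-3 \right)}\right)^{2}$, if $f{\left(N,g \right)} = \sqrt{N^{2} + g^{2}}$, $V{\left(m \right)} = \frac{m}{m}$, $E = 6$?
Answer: $49$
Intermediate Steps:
$V{\left(m \right)} = 1$
$r{\left(k,O \right)} = O + 6 k$ ($r{\left(k,O \right)} = 6 k + O = O + 6 k$)
$\left(f{\left(r{\left(0,6 \right)},0 \right)} + V{\left(-3 \right)}\right)^{2} = \left(\sqrt{\left(6 + 6 \cdot 0\right)^{2} + 0^{2}} + 1\right)^{2} = \left(\sqrt{\left(6 + 0\right)^{2} + 0} + 1\right)^{2} = \left(\sqrt{6^{2} + 0} + 1\right)^{2} = \left(\sqrt{36 + 0} + 1\right)^{2} = \left(\sqrt{36} + 1\right)^{2} = \left(6 + 1\right)^{2} = 7^{2} = 49$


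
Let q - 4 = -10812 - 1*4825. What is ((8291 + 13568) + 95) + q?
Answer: 6321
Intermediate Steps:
q = -15633 (q = 4 + (-10812 - 1*4825) = 4 + (-10812 - 4825) = 4 - 15637 = -15633)
((8291 + 13568) + 95) + q = ((8291 + 13568) + 95) - 15633 = (21859 + 95) - 15633 = 21954 - 15633 = 6321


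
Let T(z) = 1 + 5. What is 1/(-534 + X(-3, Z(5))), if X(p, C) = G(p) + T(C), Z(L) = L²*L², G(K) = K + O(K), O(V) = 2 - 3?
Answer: -1/532 ≈ -0.0018797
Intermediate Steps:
T(z) = 6
O(V) = -1
G(K) = -1 + K (G(K) = K - 1 = -1 + K)
Z(L) = L⁴
X(p, C) = 5 + p (X(p, C) = (-1 + p) + 6 = 5 + p)
1/(-534 + X(-3, Z(5))) = 1/(-534 + (5 - 3)) = 1/(-534 + 2) = 1/(-532) = -1/532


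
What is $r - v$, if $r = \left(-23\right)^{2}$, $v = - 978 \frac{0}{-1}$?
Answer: $529$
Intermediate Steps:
$v = 0$ ($v = - 978 \cdot 0 \left(-1\right) = \left(-978\right) 0 = 0$)
$r = 529$
$r - v = 529 - 0 = 529 + 0 = 529$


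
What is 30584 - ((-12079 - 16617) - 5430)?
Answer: 64710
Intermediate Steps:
30584 - ((-12079 - 16617) - 5430) = 30584 - (-28696 - 5430) = 30584 - 1*(-34126) = 30584 + 34126 = 64710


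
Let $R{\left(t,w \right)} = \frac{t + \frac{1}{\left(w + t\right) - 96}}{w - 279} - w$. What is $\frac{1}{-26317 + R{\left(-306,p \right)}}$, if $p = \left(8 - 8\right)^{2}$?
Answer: $- \frac{112158}{2951539073} \approx -3.8 \cdot 10^{-5}$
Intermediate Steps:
$p = 0$ ($p = 0^{2} = 0$)
$R{\left(t,w \right)} = - w + \frac{t + \frac{1}{-96 + t + w}}{-279 + w}$ ($R{\left(t,w \right)} = \frac{t + \frac{1}{\left(t + w\right) - 96}}{-279 + w} - w = \frac{t + \frac{1}{-96 + t + w}}{-279 + w} - w = - w + \frac{t + \frac{1}{-96 + t + w}}{-279 + w}$)
$\frac{1}{-26317 + R{\left(-306,p \right)}} = \frac{1}{-26317 + \frac{1 + \left(-306\right)^{2} - 0^{3} - 0 - -29376 + 375 \cdot 0^{2} - - 306 \cdot 0^{2} + 280 \left(-306\right) 0}{26784 + 0^{2} - 0 - -85374 - 0}} = \frac{1}{-26317 + \frac{1 + 93636 - 0 + 0 + 29376 + 375 \cdot 0 - \left(-306\right) 0 + 0}{26784 + 0 + 0 + 85374 + 0}} = \frac{1}{-26317 + \frac{1 + 93636 + 0 + 0 + 29376 + 0 + 0 + 0}{112158}} = \frac{1}{-26317 + \frac{1}{112158} \cdot 123013} = \frac{1}{-26317 + \frac{123013}{112158}} = \frac{1}{- \frac{2951539073}{112158}} = - \frac{112158}{2951539073}$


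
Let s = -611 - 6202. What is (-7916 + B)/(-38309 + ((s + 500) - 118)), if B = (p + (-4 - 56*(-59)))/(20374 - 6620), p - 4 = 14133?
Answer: 108859227/615353960 ≈ 0.17691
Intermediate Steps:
p = 14137 (p = 4 + 14133 = 14137)
s = -6813
B = 17437/13754 (B = (14137 + (-4 - 56*(-59)))/(20374 - 6620) = (14137 + (-4 + 3304))/13754 = (14137 + 3300)*(1/13754) = 17437*(1/13754) = 17437/13754 ≈ 1.2678)
(-7916 + B)/(-38309 + ((s + 500) - 118)) = (-7916 + 17437/13754)/(-38309 + ((-6813 + 500) - 118)) = -108859227/(13754*(-38309 + (-6313 - 118))) = -108859227/(13754*(-38309 - 6431)) = -108859227/13754/(-44740) = -108859227/13754*(-1/44740) = 108859227/615353960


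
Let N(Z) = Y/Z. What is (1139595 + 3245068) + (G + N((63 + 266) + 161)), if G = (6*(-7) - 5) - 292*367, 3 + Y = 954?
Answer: 2095952431/490 ≈ 4.2775e+6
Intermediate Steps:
Y = 951 (Y = -3 + 954 = 951)
N(Z) = 951/Z
G = -107211 (G = (-42 - 5) - 107164 = -47 - 107164 = -107211)
(1139595 + 3245068) + (G + N((63 + 266) + 161)) = (1139595 + 3245068) + (-107211 + 951/((63 + 266) + 161)) = 4384663 + (-107211 + 951/(329 + 161)) = 4384663 + (-107211 + 951/490) = 4384663 - 52532439/490 = 2095952431/490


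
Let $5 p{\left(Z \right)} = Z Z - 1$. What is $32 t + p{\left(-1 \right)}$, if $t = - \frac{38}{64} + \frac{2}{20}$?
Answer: $- \frac{79}{5} \approx -15.8$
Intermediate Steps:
$t = - \frac{79}{160}$ ($t = \left(-38\right) \frac{1}{64} + 2 \cdot \frac{1}{20} = - \frac{19}{32} + \frac{1}{10} = - \frac{79}{160} \approx -0.49375$)
$p{\left(Z \right)} = - \frac{1}{5} + \frac{Z^{2}}{5}$ ($p{\left(Z \right)} = \frac{Z Z - 1}{5} = \frac{Z^{2} - 1}{5} = \frac{-1 + Z^{2}}{5} = - \frac{1}{5} + \frac{Z^{2}}{5}$)
$32 t + p{\left(-1 \right)} = 32 \left(- \frac{79}{160}\right) - \left(\frac{1}{5} - \frac{\left(-1\right)^{2}}{5}\right) = - \frac{79}{5} + \left(- \frac{1}{5} + \frac{1}{5} \cdot 1\right) = - \frac{79}{5} + \left(- \frac{1}{5} + \frac{1}{5}\right) = - \frac{79}{5} + 0 = - \frac{79}{5}$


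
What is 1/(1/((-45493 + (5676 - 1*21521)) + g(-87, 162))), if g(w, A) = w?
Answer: -61425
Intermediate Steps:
1/(1/((-45493 + (5676 - 1*21521)) + g(-87, 162))) = 1/(1/((-45493 + (5676 - 1*21521)) - 87)) = 1/(1/((-45493 + (5676 - 21521)) - 87)) = 1/(1/((-45493 - 15845) - 87)) = 1/(1/(-61338 - 87)) = 1/(1/(-61425)) = 1/(-1/61425) = -61425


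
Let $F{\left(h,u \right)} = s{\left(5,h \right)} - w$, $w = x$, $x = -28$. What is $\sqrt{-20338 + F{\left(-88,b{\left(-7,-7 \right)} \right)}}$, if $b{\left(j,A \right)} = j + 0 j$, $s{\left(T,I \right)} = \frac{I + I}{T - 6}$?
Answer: $i \sqrt{20134} \approx 141.89 i$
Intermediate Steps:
$s{\left(T,I \right)} = \frac{2 I}{-6 + T}$
$w = -28$
$b{\left(j,A \right)} = j$ ($b{\left(j,A \right)} = j + 0 = j$)
$F{\left(h,u \right)} = 28 - 2 h$ ($F{\left(h,u \right)} = \frac{2 h}{-6 + 5} - -28 = \frac{2 h}{-1} + 28 = 2 h \left(-1\right) + 28 = - 2 h + 28 = 28 - 2 h$)
$\sqrt{-20338 + F{\left(-88,b{\left(-7,-7 \right)} \right)}} = \sqrt{-20338 + \left(28 - -176\right)} = \sqrt{-20338 + \left(28 + 176\right)} = \sqrt{-20338 + 204} = \sqrt{-20134} = i \sqrt{20134}$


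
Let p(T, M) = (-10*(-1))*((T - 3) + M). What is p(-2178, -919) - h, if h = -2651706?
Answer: 2620706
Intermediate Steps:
p(T, M) = -30 + 10*M + 10*T (p(T, M) = 10*((-3 + T) + M) = 10*(-3 + M + T) = -30 + 10*M + 10*T)
p(-2178, -919) - h = (-30 + 10*(-919) + 10*(-2178)) - 1*(-2651706) = (-30 - 9190 - 21780) + 2651706 = -31000 + 2651706 = 2620706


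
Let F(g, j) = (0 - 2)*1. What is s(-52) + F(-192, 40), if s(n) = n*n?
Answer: 2702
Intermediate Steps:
s(n) = n²
F(g, j) = -2 (F(g, j) = -2*1 = -2)
s(-52) + F(-192, 40) = (-52)² - 2 = 2704 - 2 = 2702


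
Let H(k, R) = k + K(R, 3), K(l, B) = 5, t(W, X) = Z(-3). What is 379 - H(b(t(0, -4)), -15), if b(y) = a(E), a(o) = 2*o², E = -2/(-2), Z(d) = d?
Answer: 372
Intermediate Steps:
t(W, X) = -3
E = 1 (E = -2*(-½) = 1)
b(y) = 2 (b(y) = 2*1² = 2*1 = 2)
H(k, R) = 5 + k (H(k, R) = k + 5 = 5 + k)
379 - H(b(t(0, -4)), -15) = 379 - (5 + 2) = 379 - 1*7 = 379 - 7 = 372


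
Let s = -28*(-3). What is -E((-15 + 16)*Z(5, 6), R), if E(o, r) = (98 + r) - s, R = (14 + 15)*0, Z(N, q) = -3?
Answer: -14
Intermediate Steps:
s = 84
R = 0 (R = 29*0 = 0)
E(o, r) = 14 + r (E(o, r) = (98 + r) - 1*84 = (98 + r) - 84 = 14 + r)
-E((-15 + 16)*Z(5, 6), R) = -(14 + 0) = -1*14 = -14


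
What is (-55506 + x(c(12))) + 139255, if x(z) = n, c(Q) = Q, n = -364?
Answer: 83385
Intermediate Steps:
x(z) = -364
(-55506 + x(c(12))) + 139255 = (-55506 - 364) + 139255 = -55870 + 139255 = 83385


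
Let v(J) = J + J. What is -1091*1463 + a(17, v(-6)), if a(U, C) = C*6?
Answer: -1596205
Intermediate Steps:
v(J) = 2*J
a(U, C) = 6*C
-1091*1463 + a(17, v(-6)) = -1091*1463 + 6*(2*(-6)) = -1596133 + 6*(-12) = -1596133 - 72 = -1596205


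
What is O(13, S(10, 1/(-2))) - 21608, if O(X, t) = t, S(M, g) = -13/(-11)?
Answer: -237675/11 ≈ -21607.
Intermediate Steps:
S(M, g) = 13/11 (S(M, g) = -13*(-1/11) = 13/11)
O(13, S(10, 1/(-2))) - 21608 = 13/11 - 21608 = -237675/11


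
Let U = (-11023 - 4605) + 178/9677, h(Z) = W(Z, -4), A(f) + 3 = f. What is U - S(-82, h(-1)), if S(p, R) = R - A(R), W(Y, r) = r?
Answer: -151261009/9677 ≈ -15631.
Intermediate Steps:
A(f) = -3 + f
h(Z) = -4
U = -151231978/9677 (U = -15628 + 178*(1/9677) = -15628 + 178/9677 = -151231978/9677 ≈ -15628.)
S(p, R) = 3 (S(p, R) = R - (-3 + R) = R + (3 - R) = 3)
U - S(-82, h(-1)) = -151231978/9677 - 1*3 = -151231978/9677 - 3 = -151261009/9677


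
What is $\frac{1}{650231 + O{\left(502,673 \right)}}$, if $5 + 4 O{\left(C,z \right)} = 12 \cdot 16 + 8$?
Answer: $\frac{4}{2601119} \approx 1.5378 \cdot 10^{-6}$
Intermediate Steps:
$O{\left(C,z \right)} = \frac{195}{4}$ ($O{\left(C,z \right)} = - \frac{5}{4} + \frac{12 \cdot 16 + 8}{4} = - \frac{5}{4} + \frac{192 + 8}{4} = - \frac{5}{4} + \frac{1}{4} \cdot 200 = - \frac{5}{4} + 50 = \frac{195}{4}$)
$\frac{1}{650231 + O{\left(502,673 \right)}} = \frac{1}{650231 + \frac{195}{4}} = \frac{1}{\frac{2601119}{4}} = \frac{4}{2601119}$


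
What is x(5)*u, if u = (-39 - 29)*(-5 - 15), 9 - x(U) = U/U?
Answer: 10880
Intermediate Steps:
x(U) = 8 (x(U) = 9 - U/U = 9 - 1*1 = 9 - 1 = 8)
u = 1360 (u = -68*(-20) = 1360)
x(5)*u = 8*1360 = 10880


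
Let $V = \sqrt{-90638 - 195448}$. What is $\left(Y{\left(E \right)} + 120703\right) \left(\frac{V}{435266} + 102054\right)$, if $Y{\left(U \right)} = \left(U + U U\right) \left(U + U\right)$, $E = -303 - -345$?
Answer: $27800223978 + \frac{272407 i \sqrt{286086}}{435266} \approx 2.78 \cdot 10^{10} + 334.74 i$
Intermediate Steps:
$V = i \sqrt{286086}$ ($V = \sqrt{-286086} = i \sqrt{286086} \approx 534.87 i$)
$E = 42$ ($E = -303 + 345 = 42$)
$Y{\left(U \right)} = 2 U \left(U + U^{2}\right)$ ($Y{\left(U \right)} = \left(U + U^{2}\right) 2 U = 2 U \left(U + U^{2}\right)$)
$\left(Y{\left(E \right)} + 120703\right) \left(\frac{V}{435266} + 102054\right) = \left(2 \cdot 42^{2} \left(1 + 42\right) + 120703\right) \left(\frac{i \sqrt{286086}}{435266} + 102054\right) = \left(2 \cdot 1764 \cdot 43 + 120703\right) \left(i \sqrt{286086} \cdot \frac{1}{435266} + 102054\right) = \left(151704 + 120703\right) \left(\frac{i \sqrt{286086}}{435266} + 102054\right) = 272407 \left(102054 + \frac{i \sqrt{286086}}{435266}\right) = 27800223978 + \frac{272407 i \sqrt{286086}}{435266}$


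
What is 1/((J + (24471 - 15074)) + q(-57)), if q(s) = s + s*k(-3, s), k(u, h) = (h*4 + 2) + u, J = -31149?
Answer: -1/8756 ≈ -0.00011421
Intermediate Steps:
k(u, h) = 2 + u + 4*h (k(u, h) = (4*h + 2) + u = (2 + 4*h) + u = 2 + u + 4*h)
q(s) = s + s*(-1 + 4*s) (q(s) = s + s*(2 - 3 + 4*s) = s + s*(-1 + 4*s))
1/((J + (24471 - 15074)) + q(-57)) = 1/((-31149 + (24471 - 15074)) + 4*(-57)**2) = 1/((-31149 + 9397) + 4*3249) = 1/(-21752 + 12996) = 1/(-8756) = -1/8756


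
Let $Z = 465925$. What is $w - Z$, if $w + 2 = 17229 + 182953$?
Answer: $-265745$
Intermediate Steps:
$w = 200180$ ($w = -2 + \left(17229 + 182953\right) = -2 + 200182 = 200180$)
$w - Z = 200180 - 465925 = -265745$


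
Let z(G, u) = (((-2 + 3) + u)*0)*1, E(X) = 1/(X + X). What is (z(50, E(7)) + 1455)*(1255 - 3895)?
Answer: -3841200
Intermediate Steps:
E(X) = 1/(2*X)
z(G, u) = 0 (z(G, u) = ((1 + u)*0)*1 = 0*1 = 0)
(z(50, E(7)) + 1455)*(1255 - 3895) = (0 + 1455)*(1255 - 3895) = 1455*(-2640) = -3841200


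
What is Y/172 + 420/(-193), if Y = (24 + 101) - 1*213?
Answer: -22306/8299 ≈ -2.6878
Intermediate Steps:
Y = -88 (Y = 125 - 213 = -88)
Y/172 + 420/(-193) = -88/172 + 420/(-193) = -88*1/172 + 420*(-1/193) = -22/43 - 420/193 = -22306/8299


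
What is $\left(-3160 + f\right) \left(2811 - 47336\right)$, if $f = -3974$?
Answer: $317641350$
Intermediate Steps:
$\left(-3160 + f\right) \left(2811 - 47336\right) = \left(-3160 - 3974\right) \left(2811 - 47336\right) = \left(-7134\right) \left(-44525\right) = 317641350$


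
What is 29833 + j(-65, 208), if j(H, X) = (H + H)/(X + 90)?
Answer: 4445052/149 ≈ 29833.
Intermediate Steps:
j(H, X) = 2*H/(90 + X) (j(H, X) = (2*H)/(90 + X) = 2*H/(90 + X))
29833 + j(-65, 208) = 29833 + 2*(-65)/(90 + 208) = 29833 + 2*(-65)/298 = 29833 + 2*(-65)*(1/298) = 29833 - 65/149 = 4445052/149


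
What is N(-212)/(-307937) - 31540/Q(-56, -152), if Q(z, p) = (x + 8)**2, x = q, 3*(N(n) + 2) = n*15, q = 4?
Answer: -2428045013/11085732 ≈ -219.02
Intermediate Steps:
N(n) = -2 + 5*n (N(n) = -2 + (n*15)/3 = -2 + (15*n)/3 = -2 + 5*n)
x = 4
Q(z, p) = 144 (Q(z, p) = (4 + 8)**2 = 12**2 = 144)
N(-212)/(-307937) - 31540/Q(-56, -152) = (-2 + 5*(-212))/(-307937) - 31540/144 = (-2 - 1060)*(-1/307937) - 31540*1/144 = -1062*(-1/307937) - 7885/36 = 1062/307937 - 7885/36 = -2428045013/11085732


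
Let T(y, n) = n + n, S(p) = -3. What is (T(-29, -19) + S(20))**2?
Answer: 1681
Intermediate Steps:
T(y, n) = 2*n
(T(-29, -19) + S(20))**2 = (2*(-19) - 3)**2 = (-38 - 3)**2 = (-41)**2 = 1681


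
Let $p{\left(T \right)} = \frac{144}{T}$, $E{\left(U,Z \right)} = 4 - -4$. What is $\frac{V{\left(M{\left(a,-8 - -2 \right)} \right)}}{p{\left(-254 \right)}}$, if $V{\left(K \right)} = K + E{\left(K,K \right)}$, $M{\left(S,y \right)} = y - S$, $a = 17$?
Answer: $\frac{635}{24} \approx 26.458$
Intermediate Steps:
$E{\left(U,Z \right)} = 8$ ($E{\left(U,Z \right)} = 4 + 4 = 8$)
$V{\left(K \right)} = 8 + K$ ($V{\left(K \right)} = K + 8 = 8 + K$)
$\frac{V{\left(M{\left(a,-8 - -2 \right)} \right)}}{p{\left(-254 \right)}} = \frac{8 - 23}{144 \frac{1}{-254}} = \frac{8 + \left(\left(-8 + 2\right) - 17\right)}{144 \left(- \frac{1}{254}\right)} = \frac{8 - 23}{- \frac{72}{127}} = \left(8 - 23\right) \left(- \frac{127}{72}\right) = \left(-15\right) \left(- \frac{127}{72}\right) = \frac{635}{24}$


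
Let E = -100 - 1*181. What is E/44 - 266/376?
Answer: -7335/1034 ≈ -7.0938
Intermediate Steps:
E = -281 (E = -100 - 181 = -281)
E/44 - 266/376 = -281/44 - 266/376 = -281*1/44 - 266*1/376 = -281/44 - 133/188 = -7335/1034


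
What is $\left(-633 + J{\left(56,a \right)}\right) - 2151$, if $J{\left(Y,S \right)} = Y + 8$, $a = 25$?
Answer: $-2720$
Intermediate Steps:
$J{\left(Y,S \right)} = 8 + Y$
$\left(-633 + J{\left(56,a \right)}\right) - 2151 = \left(-633 + \left(8 + 56\right)\right) - 2151 = \left(-633 + 64\right) - 2151 = -569 - 2151 = -2720$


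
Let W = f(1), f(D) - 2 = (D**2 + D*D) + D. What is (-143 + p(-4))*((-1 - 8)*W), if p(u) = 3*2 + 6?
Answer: 5895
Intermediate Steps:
f(D) = 2 + D + 2*D**2 (f(D) = 2 + ((D**2 + D*D) + D) = 2 + ((D**2 + D**2) + D) = 2 + (2*D**2 + D) = 2 + (D + 2*D**2) = 2 + D + 2*D**2)
W = 5 (W = 2 + 1 + 2*1**2 = 2 + 1 + 2*1 = 2 + 1 + 2 = 5)
p(u) = 12 (p(u) = 6 + 6 = 12)
(-143 + p(-4))*((-1 - 8)*W) = (-143 + 12)*((-1 - 8)*5) = -(-1179)*5 = -131*(-45) = 5895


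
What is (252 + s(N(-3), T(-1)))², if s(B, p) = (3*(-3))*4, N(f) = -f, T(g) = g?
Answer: 46656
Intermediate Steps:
s(B, p) = -36 (s(B, p) = -9*4 = -36)
(252 + s(N(-3), T(-1)))² = (252 - 36)² = 216² = 46656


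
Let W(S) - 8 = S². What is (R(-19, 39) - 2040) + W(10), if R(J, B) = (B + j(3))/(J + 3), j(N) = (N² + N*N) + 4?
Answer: -30973/16 ≈ -1935.8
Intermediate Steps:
j(N) = 4 + 2*N² (j(N) = (N² + N²) + 4 = 2*N² + 4 = 4 + 2*N²)
R(J, B) = (22 + B)/(3 + J) (R(J, B) = (B + (4 + 2*3²))/(J + 3) = (B + (4 + 2*9))/(3 + J) = (B + (4 + 18))/(3 + J) = (B + 22)/(3 + J) = (22 + B)/(3 + J))
W(S) = 8 + S²
(R(-19, 39) - 2040) + W(10) = ((22 + 39)/(3 - 19) - 2040) + (8 + 10²) = (61/(-16) - 2040) + (8 + 100) = (-1/16*61 - 2040) + 108 = (-61/16 - 2040) + 108 = -32701/16 + 108 = -30973/16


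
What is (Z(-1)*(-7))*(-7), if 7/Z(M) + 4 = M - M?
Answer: -343/4 ≈ -85.750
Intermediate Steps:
Z(M) = -7/4 (Z(M) = 7/(-4 + (M - M)) = 7/(-4 + 0) = 7/(-4) = 7*(-¼) = -7/4)
(Z(-1)*(-7))*(-7) = -7/4*(-7)*(-7) = (49/4)*(-7) = -343/4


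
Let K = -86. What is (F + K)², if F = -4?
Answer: 8100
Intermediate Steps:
(F + K)² = (-4 - 86)² = (-90)² = 8100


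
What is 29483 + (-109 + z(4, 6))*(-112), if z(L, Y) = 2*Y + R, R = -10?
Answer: 41467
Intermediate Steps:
z(L, Y) = -10 + 2*Y (z(L, Y) = 2*Y - 10 = -10 + 2*Y)
29483 + (-109 + z(4, 6))*(-112) = 29483 + (-109 + (-10 + 2*6))*(-112) = 29483 + (-109 + (-10 + 12))*(-112) = 29483 + (-109 + 2)*(-112) = 29483 - 107*(-112) = 29483 + 11984 = 41467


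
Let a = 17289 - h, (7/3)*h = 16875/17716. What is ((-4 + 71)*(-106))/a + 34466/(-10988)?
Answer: -41786176996075/11779096679442 ≈ -3.5475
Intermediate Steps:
h = 50625/124012 (h = 3*(16875/17716)/7 = 3*(16875*(1/17716))/7 = (3/7)*(16875/17716) = 50625/124012 ≈ 0.40823)
a = 2143992843/124012 (a = 17289 - 1*50625/124012 = 17289 - 50625/124012 = 2143992843/124012 ≈ 17289.)
((-4 + 71)*(-106))/a + 34466/(-10988) = ((-4 + 71)*(-106))/(2143992843/124012) + 34466/(-10988) = (67*(-106))*(124012/2143992843) + 34466*(-1/10988) = -7102*124012/2143992843 - 17233/5494 = -880733224/2143992843 - 17233/5494 = -41786176996075/11779096679442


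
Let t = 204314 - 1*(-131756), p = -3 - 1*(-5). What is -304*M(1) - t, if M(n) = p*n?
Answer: -336678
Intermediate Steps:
p = 2 (p = -3 + 5 = 2)
M(n) = 2*n
t = 336070 (t = 204314 + 131756 = 336070)
-304*M(1) - t = -608 - 1*336070 = -304*2 - 336070 = -608 - 336070 = -336678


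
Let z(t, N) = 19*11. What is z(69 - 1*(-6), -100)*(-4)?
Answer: -836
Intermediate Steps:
z(t, N) = 209
z(69 - 1*(-6), -100)*(-4) = 209*(-4) = -836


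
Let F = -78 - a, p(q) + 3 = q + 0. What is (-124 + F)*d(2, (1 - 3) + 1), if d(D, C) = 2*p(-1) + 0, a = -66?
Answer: 1088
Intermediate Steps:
p(q) = -3 + q (p(q) = -3 + (q + 0) = -3 + q)
F = -12 (F = -78 - 1*(-66) = -78 + 66 = -12)
d(D, C) = -8 (d(D, C) = 2*(-3 - 1) + 0 = 2*(-4) + 0 = -8 + 0 = -8)
(-124 + F)*d(2, (1 - 3) + 1) = (-124 - 12)*(-8) = -136*(-8) = 1088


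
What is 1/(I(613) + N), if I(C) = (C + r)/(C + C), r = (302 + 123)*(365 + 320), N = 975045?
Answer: 613/597848454 ≈ 1.0253e-6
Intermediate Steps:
r = 291125 (r = 425*685 = 291125)
I(C) = (291125 + C)/(2*C) (I(C) = (C + 291125)/(C + C) = (291125 + C)/((2*C)) = (291125 + C)*(1/(2*C)) = (291125 + C)/(2*C))
1/(I(613) + N) = 1/((1/2)*(291125 + 613)/613 + 975045) = 1/((1/2)*(1/613)*291738 + 975045) = 1/(145869/613 + 975045) = 1/(597848454/613) = 613/597848454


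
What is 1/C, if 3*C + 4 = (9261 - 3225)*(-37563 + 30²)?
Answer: -3/221297872 ≈ -1.3556e-8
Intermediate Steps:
C = -221297872/3 (C = -4/3 + ((9261 - 3225)*(-37563 + 30²))/3 = -4/3 + (6036*(-37563 + 900))/3 = -4/3 + (6036*(-36663))/3 = -4/3 + (⅓)*(-221297868) = -4/3 - 73765956 = -221297872/3 ≈ -7.3766e+7)
1/C = 1/(-221297872/3) = -3/221297872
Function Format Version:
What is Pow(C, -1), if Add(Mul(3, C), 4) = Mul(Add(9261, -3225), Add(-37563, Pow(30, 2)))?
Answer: Rational(-3, 221297872) ≈ -1.3556e-8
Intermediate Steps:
C = Rational(-221297872, 3) (C = Add(Rational(-4, 3), Mul(Rational(1, 3), Mul(Add(9261, -3225), Add(-37563, Pow(30, 2))))) = Add(Rational(-4, 3), Mul(Rational(1, 3), Mul(6036, Add(-37563, 900)))) = Add(Rational(-4, 3), Mul(Rational(1, 3), Mul(6036, -36663))) = Add(Rational(-4, 3), Mul(Rational(1, 3), -221297868)) = Add(Rational(-4, 3), -73765956) = Rational(-221297872, 3) ≈ -7.3766e+7)
Pow(C, -1) = Pow(Rational(-221297872, 3), -1) = Rational(-3, 221297872)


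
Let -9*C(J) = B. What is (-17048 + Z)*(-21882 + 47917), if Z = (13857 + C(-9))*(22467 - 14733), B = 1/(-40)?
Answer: 33476743847623/12 ≈ 2.7897e+12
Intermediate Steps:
B = -1/40 ≈ -0.025000
C(J) = 1/360 (C(J) = -⅑*(-1/40) = 1/360)
Z = 6430203569/60 (Z = (13857 + 1/360)*(22467 - 14733) = (4988521/360)*7734 = 6430203569/60 ≈ 1.0717e+8)
(-17048 + Z)*(-21882 + 47917) = (-17048 + 6430203569/60)*(-21882 + 47917) = (6429180689/60)*26035 = 33476743847623/12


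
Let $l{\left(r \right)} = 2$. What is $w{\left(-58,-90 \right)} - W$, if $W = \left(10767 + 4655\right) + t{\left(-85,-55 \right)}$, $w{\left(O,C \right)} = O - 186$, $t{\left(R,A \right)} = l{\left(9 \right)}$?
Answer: $-15668$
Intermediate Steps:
$t{\left(R,A \right)} = 2$
$w{\left(O,C \right)} = -186 + O$
$W = 15424$ ($W = \left(10767 + 4655\right) + 2 = 15422 + 2 = 15424$)
$w{\left(-58,-90 \right)} - W = \left(-186 - 58\right) - 15424 = -244 - 15424 = -15668$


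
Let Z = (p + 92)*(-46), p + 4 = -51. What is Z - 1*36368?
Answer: -38070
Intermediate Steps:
p = -55 (p = -4 - 51 = -55)
Z = -1702 (Z = (-55 + 92)*(-46) = 37*(-46) = -1702)
Z - 1*36368 = -1702 - 1*36368 = -1702 - 36368 = -38070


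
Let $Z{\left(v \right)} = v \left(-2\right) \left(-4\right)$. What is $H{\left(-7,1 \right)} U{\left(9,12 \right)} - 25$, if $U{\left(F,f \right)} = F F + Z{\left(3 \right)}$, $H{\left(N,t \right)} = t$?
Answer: $80$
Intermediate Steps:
$Z{\left(v \right)} = 8 v$ ($Z{\left(v \right)} = - 2 v \left(-4\right) = 8 v$)
$U{\left(F,f \right)} = 24 + F^{2}$ ($U{\left(F,f \right)} = F F + 8 \cdot 3 = F^{2} + 24 = 24 + F^{2}$)
$H{\left(-7,1 \right)} U{\left(9,12 \right)} - 25 = 1 \left(24 + 9^{2}\right) - 25 = 1 \left(24 + 81\right) - 25 = 1 \cdot 105 - 25 = 105 - 25 = 80$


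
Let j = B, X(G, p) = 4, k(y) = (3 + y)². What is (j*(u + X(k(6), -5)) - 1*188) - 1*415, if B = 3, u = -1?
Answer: -594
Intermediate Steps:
j = 3
(j*(u + X(k(6), -5)) - 1*188) - 1*415 = (3*(-1 + 4) - 1*188) - 1*415 = (3*3 - 188) - 415 = (9 - 188) - 415 = -179 - 415 = -594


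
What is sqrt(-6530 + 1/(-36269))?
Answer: I*sqrt(8589825593599)/36269 ≈ 80.808*I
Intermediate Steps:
sqrt(-6530 + 1/(-36269)) = sqrt(-6530 - 1/36269) = sqrt(-236836571/36269) = I*sqrt(8589825593599)/36269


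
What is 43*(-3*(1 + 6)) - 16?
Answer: -919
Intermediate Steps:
43*(-3*(1 + 6)) - 16 = 43*(-3*7) - 16 = 43*(-21) - 16 = -903 - 16 = -919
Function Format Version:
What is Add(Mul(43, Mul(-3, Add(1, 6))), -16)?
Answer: -919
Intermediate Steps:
Add(Mul(43, Mul(-3, Add(1, 6))), -16) = Add(Mul(43, Mul(-3, 7)), -16) = Add(Mul(43, -21), -16) = Add(-903, -16) = -919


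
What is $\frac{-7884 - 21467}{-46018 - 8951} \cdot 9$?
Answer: $\frac{88053}{18323} \approx 4.8056$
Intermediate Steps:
$\frac{-7884 - 21467}{-46018 - 8951} \cdot 9 = - \frac{29351}{-54969} \cdot 9 = \left(-29351\right) \left(- \frac{1}{54969}\right) 9 = \frac{29351}{54969} \cdot 9 = \frac{88053}{18323}$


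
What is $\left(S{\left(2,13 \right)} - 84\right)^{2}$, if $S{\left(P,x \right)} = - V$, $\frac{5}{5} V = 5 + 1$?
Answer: $8100$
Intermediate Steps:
$V = 6$ ($V = 5 + 1 = 6$)
$S{\left(P,x \right)} = -6$ ($S{\left(P,x \right)} = \left(-1\right) 6 = -6$)
$\left(S{\left(2,13 \right)} - 84\right)^{2} = \left(-6 - 84\right)^{2} = \left(-90\right)^{2} = 8100$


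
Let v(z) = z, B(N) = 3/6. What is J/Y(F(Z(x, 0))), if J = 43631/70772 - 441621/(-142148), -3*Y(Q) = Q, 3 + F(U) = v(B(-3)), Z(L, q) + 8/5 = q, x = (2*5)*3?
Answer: 2809234560/628756141 ≈ 4.4679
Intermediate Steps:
B(N) = 1/2 (B(N) = 3*(1/6) = 1/2)
x = 30 (x = 10*3 = 30)
Z(L, q) = -8/5 + q
F(U) = -5/2 (F(U) = -3 + 1/2 = -5/2)
Y(Q) = -Q/3
J = 2341028800/628756141 (J = 43631*(1/70772) - 441621*(-1/142148) = 43631/70772 + 441621/142148 = 2341028800/628756141 ≈ 3.7233)
J/Y(F(Z(x, 0))) = 2341028800/(628756141*((-1/3*(-5/2)))) = 2341028800/(628756141*(5/6)) = (2341028800/628756141)*(6/5) = 2809234560/628756141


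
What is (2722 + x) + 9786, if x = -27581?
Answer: -15073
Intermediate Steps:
(2722 + x) + 9786 = (2722 - 27581) + 9786 = -24859 + 9786 = -15073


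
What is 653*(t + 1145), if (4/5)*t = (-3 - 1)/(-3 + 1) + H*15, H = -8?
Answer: 1302735/2 ≈ 6.5137e+5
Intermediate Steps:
t = -295/2 (t = 5*((-3 - 1)/(-3 + 1) - 8*15)/4 = 5*(-4/(-2) - 120)/4 = 5*(-4*(-1/2) - 120)/4 = 5*(2 - 120)/4 = (5/4)*(-118) = -295/2 ≈ -147.50)
653*(t + 1145) = 653*(-295/2 + 1145) = 653*(1995/2) = 1302735/2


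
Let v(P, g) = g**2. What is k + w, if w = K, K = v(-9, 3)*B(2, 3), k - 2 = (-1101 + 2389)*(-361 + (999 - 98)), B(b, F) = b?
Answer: 695540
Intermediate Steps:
k = 695522 (k = 2 + (-1101 + 2389)*(-361 + (999 - 98)) = 2 + 1288*(-361 + 901) = 2 + 1288*540 = 2 + 695520 = 695522)
K = 18 (K = 3**2*2 = 9*2 = 18)
w = 18
k + w = 695522 + 18 = 695540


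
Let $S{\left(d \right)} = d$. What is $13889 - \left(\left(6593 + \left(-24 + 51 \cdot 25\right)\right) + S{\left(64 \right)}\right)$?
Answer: $5981$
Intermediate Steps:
$13889 - \left(\left(6593 + \left(-24 + 51 \cdot 25\right)\right) + S{\left(64 \right)}\right) = 13889 - \left(\left(6593 + \left(-24 + 51 \cdot 25\right)\right) + 64\right) = 13889 - \left(\left(6593 + \left(-24 + 1275\right)\right) + 64\right) = 13889 - \left(\left(6593 + 1251\right) + 64\right) = 13889 - \left(7844 + 64\right) = 13889 - 7908 = 5981$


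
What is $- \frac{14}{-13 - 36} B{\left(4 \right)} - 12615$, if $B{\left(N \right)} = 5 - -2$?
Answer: $-12613$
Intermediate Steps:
$B{\left(N \right)} = 7$ ($B{\left(N \right)} = 5 + 2 = 7$)
$- \frac{14}{-13 - 36} B{\left(4 \right)} - 12615 = - \frac{14}{-13 - 36} \cdot 7 - 12615 = - \frac{14}{-49} \cdot 7 - 12615 = \left(-14\right) \left(- \frac{1}{49}\right) 7 - 12615 = \frac{2}{7} \cdot 7 - 12615 = 2 - 12615 = -12613$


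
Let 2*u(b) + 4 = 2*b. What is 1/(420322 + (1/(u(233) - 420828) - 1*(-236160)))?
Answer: 420597/276114359753 ≈ 1.5233e-6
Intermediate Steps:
u(b) = -2 + b (u(b) = -2 + (2*b)/2 = -2 + b)
1/(420322 + (1/(u(233) - 420828) - 1*(-236160))) = 1/(420322 + (1/((-2 + 233) - 420828) - 1*(-236160))) = 1/(420322 + (1/(231 - 420828) + 236160)) = 1/(420322 + (1/(-420597) + 236160)) = 1/(420322 + (-1/420597 + 236160)) = 1/(420322 + 99328187519/420597) = 1/(276114359753/420597) = 420597/276114359753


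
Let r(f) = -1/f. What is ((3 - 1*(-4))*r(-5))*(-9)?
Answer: -63/5 ≈ -12.600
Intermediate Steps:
((3 - 1*(-4))*r(-5))*(-9) = ((3 - 1*(-4))*(-1/(-5)))*(-9) = ((3 + 4)*(-1*(-⅕)))*(-9) = (7*(⅕))*(-9) = (7/5)*(-9) = -63/5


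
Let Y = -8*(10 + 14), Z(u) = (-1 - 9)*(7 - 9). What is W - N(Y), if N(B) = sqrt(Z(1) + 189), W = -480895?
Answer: -480895 - sqrt(209) ≈ -4.8091e+5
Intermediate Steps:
Z(u) = 20 (Z(u) = -10*(-2) = 20)
Y = -192 (Y = -8*24 = -192)
N(B) = sqrt(209) (N(B) = sqrt(20 + 189) = sqrt(209))
W - N(Y) = -480895 - sqrt(209)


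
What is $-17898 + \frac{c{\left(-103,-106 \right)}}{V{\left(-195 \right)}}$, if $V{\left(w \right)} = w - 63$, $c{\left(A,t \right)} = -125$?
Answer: $- \frac{4617559}{258} \approx -17898.0$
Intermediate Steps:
$V{\left(w \right)} = -63 + w$
$-17898 + \frac{c{\left(-103,-106 \right)}}{V{\left(-195 \right)}} = -17898 - \frac{125}{-63 - 195} = -17898 - \frac{125}{-258} = -17898 - - \frac{125}{258} = -17898 + \frac{125}{258} = - \frac{4617559}{258}$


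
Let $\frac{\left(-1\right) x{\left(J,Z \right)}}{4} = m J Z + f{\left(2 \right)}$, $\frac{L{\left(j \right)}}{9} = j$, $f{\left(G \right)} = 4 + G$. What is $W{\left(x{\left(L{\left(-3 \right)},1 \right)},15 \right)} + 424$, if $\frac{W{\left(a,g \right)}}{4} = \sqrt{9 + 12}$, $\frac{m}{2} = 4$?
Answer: $424 + 4 \sqrt{21} \approx 442.33$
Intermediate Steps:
$m = 8$ ($m = 2 \cdot 4 = 8$)
$L{\left(j \right)} = 9 j$
$x{\left(J,Z \right)} = -24 - 32 J Z$ ($x{\left(J,Z \right)} = - 4 \left(8 J Z + \left(4 + 2\right)\right) = - 4 \left(8 J Z + 6\right) = - 4 \left(6 + 8 J Z\right) = -24 - 32 J Z$)
$W{\left(a,g \right)} = 4 \sqrt{21}$ ($W{\left(a,g \right)} = 4 \sqrt{9 + 12} = 4 \sqrt{21}$)
$W{\left(x{\left(L{\left(-3 \right)},1 \right)},15 \right)} + 424 = 4 \sqrt{21} + 424 = 424 + 4 \sqrt{21}$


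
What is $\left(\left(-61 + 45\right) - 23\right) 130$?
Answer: $-5070$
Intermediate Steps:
$\left(\left(-61 + 45\right) - 23\right) 130 = \left(-16 - 23\right) 130 = \left(-39\right) 130 = -5070$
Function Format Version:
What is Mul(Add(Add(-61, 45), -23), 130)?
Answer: -5070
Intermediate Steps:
Mul(Add(Add(-61, 45), -23), 130) = Mul(Add(-16, -23), 130) = Mul(-39, 130) = -5070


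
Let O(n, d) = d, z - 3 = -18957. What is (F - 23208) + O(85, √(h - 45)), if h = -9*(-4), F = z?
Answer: -42162 + 3*I ≈ -42162.0 + 3.0*I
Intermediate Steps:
z = -18954 (z = 3 - 18957 = -18954)
F = -18954
h = 36
(F - 23208) + O(85, √(h - 45)) = (-18954 - 23208) + √(36 - 45) = -42162 + √(-9) = -42162 + 3*I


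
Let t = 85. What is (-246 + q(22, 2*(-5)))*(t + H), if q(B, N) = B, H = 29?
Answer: -25536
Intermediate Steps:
(-246 + q(22, 2*(-5)))*(t + H) = (-246 + 22)*(85 + 29) = -224*114 = -25536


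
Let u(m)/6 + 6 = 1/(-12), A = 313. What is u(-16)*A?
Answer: -22849/2 ≈ -11425.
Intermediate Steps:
u(m) = -73/2 (u(m) = -36 + 6/(-12) = -36 + 6*(-1/12) = -36 - ½ = -73/2)
u(-16)*A = -73/2*313 = -22849/2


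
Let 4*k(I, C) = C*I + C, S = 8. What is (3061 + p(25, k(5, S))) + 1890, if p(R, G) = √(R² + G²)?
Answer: 4951 + √769 ≈ 4978.7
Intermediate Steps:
k(I, C) = C/4 + C*I/4 (k(I, C) = (C*I + C)/4 = (C + C*I)/4 = C/4 + C*I/4)
p(R, G) = √(G² + R²)
(3061 + p(25, k(5, S))) + 1890 = (3061 + √(((¼)*8*(1 + 5))² + 25²)) + 1890 = (3061 + √(((¼)*8*6)² + 625)) + 1890 = (3061 + √(12² + 625)) + 1890 = (3061 + √(144 + 625)) + 1890 = (3061 + √769) + 1890 = 4951 + √769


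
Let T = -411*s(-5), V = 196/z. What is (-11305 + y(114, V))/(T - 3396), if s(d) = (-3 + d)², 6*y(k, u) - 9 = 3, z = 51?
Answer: 11303/29700 ≈ 0.38057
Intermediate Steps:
V = 196/51 ≈ 3.8431
y(k, u) = 2 (y(k, u) = 3/2 + (⅙)*3 = 3/2 + ½ = 2)
T = -26304 (T = -411*(-3 - 5)² = -411*(-8)² = -411*64 = -26304)
(-11305 + y(114, V))/(T - 3396) = (-11305 + 2)/(-26304 - 3396) = -11303/(-29700) = -11303*(-1/29700) = 11303/29700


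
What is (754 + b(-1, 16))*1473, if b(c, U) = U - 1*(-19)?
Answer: 1162197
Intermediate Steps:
b(c, U) = 19 + U (b(c, U) = U + 19 = 19 + U)
(754 + b(-1, 16))*1473 = (754 + (19 + 16))*1473 = (754 + 35)*1473 = 789*1473 = 1162197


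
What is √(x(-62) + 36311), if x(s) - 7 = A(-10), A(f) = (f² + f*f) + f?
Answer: 2*√9127 ≈ 191.07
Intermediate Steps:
A(f) = f + 2*f² (A(f) = (f² + f²) + f = 2*f² + f = f + 2*f²)
x(s) = 197 (x(s) = 7 - 10*(1 + 2*(-10)) = 7 - 10*(1 - 20) = 7 - 10*(-19) = 7 + 190 = 197)
√(x(-62) + 36311) = √(197 + 36311) = √36508 = 2*√9127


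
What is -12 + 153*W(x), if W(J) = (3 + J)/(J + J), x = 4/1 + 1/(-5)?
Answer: 2373/19 ≈ 124.89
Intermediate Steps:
x = 19/5 (x = 4*1 + 1*(-⅕) = 4 - ⅕ = 19/5 ≈ 3.8000)
W(J) = (3 + J)/(2*J) (W(J) = (3 + J)/((2*J)) = (3 + J)*(1/(2*J)) = (3 + J)/(2*J))
-12 + 153*W(x) = -12 + 153*((3 + 19/5)/(2*(19/5))) = -12 + 153*((½)*(5/19)*(34/5)) = -12 + 153*(17/19) = -12 + 2601/19 = 2373/19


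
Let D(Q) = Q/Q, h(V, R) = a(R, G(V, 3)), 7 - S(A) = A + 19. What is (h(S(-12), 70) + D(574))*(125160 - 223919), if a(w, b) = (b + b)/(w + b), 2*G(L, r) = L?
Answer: -98759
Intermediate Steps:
S(A) = -12 - A (S(A) = 7 - (A + 19) = 7 - (19 + A) = 7 + (-19 - A) = -12 - A)
G(L, r) = L/2
a(w, b) = 2*b/(b + w) (a(w, b) = (2*b)/(b + w) = 2*b/(b + w))
h(V, R) = V/(R + V/2) (h(V, R) = 2*(V/2)/(V/2 + R) = 2*(V/2)/(R + V/2) = V/(R + V/2))
D(Q) = 1
(h(S(-12), 70) + D(574))*(125160 - 223919) = (2*(-12 - 1*(-12))/((-12 - 1*(-12)) + 2*70) + 1)*(125160 - 223919) = (2*(-12 + 12)/((-12 + 12) + 140) + 1)*(-98759) = (2*0/(0 + 140) + 1)*(-98759) = (2*0/140 + 1)*(-98759) = (2*0*(1/140) + 1)*(-98759) = (0 + 1)*(-98759) = 1*(-98759) = -98759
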